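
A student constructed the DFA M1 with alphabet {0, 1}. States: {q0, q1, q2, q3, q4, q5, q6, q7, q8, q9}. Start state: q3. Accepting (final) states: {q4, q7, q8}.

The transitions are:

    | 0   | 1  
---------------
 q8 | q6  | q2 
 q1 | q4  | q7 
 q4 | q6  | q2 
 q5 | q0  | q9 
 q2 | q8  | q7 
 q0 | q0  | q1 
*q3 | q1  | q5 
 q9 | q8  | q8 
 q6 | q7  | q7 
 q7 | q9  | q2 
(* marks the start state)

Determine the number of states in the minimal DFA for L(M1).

Start with accepting vs non-accepting: {q4,q7,q8} | {q0,q1,q2,q3,q5,q6,q9}.
On input 0, block {q0,q1,q2,q3,q5,q6,q9} splits into {q1,q2,q6,q9} and {q0,q3,q5}.
Split {q0,q3,q5} by δ(·,0) → {q0,q5} and {q3}.
Stable partition: {q4,q7,q8} | {q1,q2,q6,q9} | {q0,q5} | {q3} — 4 equivalence classes.

4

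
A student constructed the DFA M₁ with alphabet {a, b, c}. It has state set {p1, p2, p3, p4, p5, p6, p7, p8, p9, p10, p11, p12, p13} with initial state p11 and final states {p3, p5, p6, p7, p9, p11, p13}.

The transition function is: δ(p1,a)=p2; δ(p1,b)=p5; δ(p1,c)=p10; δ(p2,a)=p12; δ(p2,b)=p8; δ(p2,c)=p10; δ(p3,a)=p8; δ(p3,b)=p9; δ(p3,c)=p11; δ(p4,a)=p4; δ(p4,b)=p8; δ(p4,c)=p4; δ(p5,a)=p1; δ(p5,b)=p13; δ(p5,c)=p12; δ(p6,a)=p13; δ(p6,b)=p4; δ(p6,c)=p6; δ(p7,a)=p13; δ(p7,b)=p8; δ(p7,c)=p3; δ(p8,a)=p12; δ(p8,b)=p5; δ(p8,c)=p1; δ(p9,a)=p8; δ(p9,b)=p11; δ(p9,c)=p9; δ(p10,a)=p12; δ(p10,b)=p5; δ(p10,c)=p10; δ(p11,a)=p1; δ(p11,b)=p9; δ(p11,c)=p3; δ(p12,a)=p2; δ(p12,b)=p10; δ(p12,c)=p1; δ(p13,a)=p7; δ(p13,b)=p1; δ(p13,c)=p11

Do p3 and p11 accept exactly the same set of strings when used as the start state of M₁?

Yes

First remove the unreachable states {p4,p6}; 11 states remain.
P0 = {p3,p5,p7,p9,p11,p13} | {p1,p2,p8,p10,p12}.
Split {p3,p5,p7,p9,p11,p13} by δ(·,a) → {p3,p5,p9,p11} and {p7,p13}.
Split {p3,p5,p9,p11} by δ(·,b) → {p3,p9,p11} and {p5}.
On input b, block {p1,p2,p8,p10,p12} splits into {p1,p8,p10} and {p2,p12}.
The partition is now stable with 5 blocks: {p3,p9,p11} | {p1,p8,p10} | {p7,p13} | {p5} | {p2,p12}.
p3 and p11 lie in the same block of the stable partition, so they are equivalent — no string distinguishes them.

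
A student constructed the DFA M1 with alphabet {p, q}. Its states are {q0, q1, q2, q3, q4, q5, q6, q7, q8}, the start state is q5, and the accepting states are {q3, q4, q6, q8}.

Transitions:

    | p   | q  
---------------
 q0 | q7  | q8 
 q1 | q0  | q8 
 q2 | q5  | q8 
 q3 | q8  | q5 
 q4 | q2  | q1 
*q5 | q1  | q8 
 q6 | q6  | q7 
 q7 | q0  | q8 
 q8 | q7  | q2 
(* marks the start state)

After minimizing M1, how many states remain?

First remove the unreachable states {q3,q4,q6}; 6 states remain.
Start with accepting vs non-accepting: {q8} | {q0,q1,q2,q5,q7}.
The partition is now stable with 2 blocks: {q8} | {q0,q1,q2,q5,q7}.

2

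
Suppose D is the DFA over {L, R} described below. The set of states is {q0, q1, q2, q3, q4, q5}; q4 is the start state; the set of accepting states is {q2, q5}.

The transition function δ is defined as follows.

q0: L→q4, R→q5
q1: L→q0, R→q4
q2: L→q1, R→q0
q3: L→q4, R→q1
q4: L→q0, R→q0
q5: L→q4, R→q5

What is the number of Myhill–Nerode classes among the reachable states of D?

3

First remove the unreachable states {q1,q2,q3}; 3 states remain.
Start with accepting vs non-accepting: {q5} | {q0,q4}.
On input R, block {q0,q4} splits into {q0} and {q4}.
No further refinement is possible. Final partition (3 blocks): {q5} | {q0} | {q4}.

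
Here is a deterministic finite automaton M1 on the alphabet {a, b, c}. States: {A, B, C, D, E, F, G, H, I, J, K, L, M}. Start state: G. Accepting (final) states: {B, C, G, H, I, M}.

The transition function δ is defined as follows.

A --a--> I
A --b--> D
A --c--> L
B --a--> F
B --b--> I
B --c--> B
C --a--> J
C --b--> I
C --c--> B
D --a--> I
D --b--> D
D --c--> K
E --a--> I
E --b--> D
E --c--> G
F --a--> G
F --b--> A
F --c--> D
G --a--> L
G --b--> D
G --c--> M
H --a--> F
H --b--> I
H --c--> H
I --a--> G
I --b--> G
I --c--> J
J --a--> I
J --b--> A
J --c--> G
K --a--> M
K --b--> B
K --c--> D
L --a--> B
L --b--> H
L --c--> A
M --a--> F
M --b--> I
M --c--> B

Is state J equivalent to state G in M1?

Reachable states from the start: {A,B,D,F,G,H,I,J,K,L,M}. Unreachable: {C,E} — drop them.
Initial partition by acceptance: {B,G,H,I,M} | {A,D,F,J,K,L}.
Refine {B,G,H,I,M} on symbol a: members go to different blocks, giving {B,G,H,M} and {I}.
Refine {B,G,H,M} on symbol b: members go to different blocks, giving {B,H,M} and {G}.
On input a, block {A,D,F,J,K,L} splits into {A,D,J} and {K,L} and {F}.
Split {A,D,J} by δ(·,c) → {A,D} and {J}.
The partition is now stable with 7 blocks: {B,H,M} | {A,D} | {I} | {G} | {K,L} | {F} | {J}.
J and G end up in different blocks, so they are distinguishable. For instance, the string 'ε' is accepted from only G.

No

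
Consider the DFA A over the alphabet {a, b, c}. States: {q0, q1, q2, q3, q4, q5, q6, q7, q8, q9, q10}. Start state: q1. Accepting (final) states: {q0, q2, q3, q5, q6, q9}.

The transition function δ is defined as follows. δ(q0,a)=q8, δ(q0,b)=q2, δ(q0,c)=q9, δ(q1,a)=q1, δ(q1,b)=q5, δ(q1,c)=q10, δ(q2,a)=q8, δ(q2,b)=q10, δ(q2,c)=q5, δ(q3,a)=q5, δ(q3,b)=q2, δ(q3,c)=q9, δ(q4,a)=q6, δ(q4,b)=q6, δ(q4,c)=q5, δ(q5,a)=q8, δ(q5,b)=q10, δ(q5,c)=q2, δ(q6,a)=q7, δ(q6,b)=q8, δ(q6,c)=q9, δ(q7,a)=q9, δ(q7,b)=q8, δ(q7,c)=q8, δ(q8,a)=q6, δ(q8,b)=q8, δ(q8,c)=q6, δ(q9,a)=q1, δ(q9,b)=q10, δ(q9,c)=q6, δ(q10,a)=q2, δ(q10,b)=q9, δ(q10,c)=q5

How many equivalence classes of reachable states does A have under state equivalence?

7

States {q0,q3,q4} cannot be reached from the start state, so discard them.
Start with accepting vs non-accepting: {q2,q5,q6,q9} | {q1,q7,q8,q10}.
Refine {q1,q7,q8,q10} on symbol a: members go to different blocks, giving {q7,q8,q10} and {q1}.
Split {q2,q5,q6,q9} by δ(·,a) → {q2,q5,q6} and {q9}.
Refine {q2,q5,q6} on symbol c: members go to different blocks, giving {q2,q5} and {q6}.
Split {q7,q8,q10} by δ(·,a) → {q7} and {q8} and {q10}.
Stable partition: {q2,q5} | {q7} | {q1} | {q9} | {q6} | {q8} | {q10} — 7 equivalence classes.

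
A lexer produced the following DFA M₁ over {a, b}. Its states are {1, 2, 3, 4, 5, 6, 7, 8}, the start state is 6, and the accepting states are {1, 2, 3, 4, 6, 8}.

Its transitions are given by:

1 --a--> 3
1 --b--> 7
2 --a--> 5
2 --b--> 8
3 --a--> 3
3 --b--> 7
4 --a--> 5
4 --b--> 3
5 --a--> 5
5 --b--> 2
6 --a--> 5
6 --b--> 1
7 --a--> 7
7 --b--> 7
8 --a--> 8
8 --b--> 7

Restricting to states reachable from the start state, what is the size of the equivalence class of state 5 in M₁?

1

Reachable states from the start: {1,2,3,5,6,7,8}. Unreachable: {4} — drop them.
P0 = {1,2,3,6,8} | {5,7}.
Split {1,2,3,6,8} by δ(·,a) → {1,3,8} and {2,6}.
Refine {5,7} on symbol b: members go to different blocks, giving {5} and {7}.
The partition is now stable with 4 blocks: {1,3,8} | {5} | {2,6} | {7}.
The equivalence class containing 5 is {5}, of size 1.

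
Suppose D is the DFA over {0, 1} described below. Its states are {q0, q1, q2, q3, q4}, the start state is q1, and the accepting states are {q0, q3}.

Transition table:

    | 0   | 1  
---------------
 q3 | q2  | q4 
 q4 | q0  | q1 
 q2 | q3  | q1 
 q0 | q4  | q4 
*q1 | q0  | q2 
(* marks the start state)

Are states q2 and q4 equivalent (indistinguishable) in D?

Yes

Every state is reachable, so we keep all 5.
Start with accepting vs non-accepting: {q0,q3} | {q1,q2,q4}.
The partition is now stable with 2 blocks: {q0,q3} | {q1,q2,q4}.
q2 and q4 lie in the same block of the stable partition, so they are equivalent — no string distinguishes them.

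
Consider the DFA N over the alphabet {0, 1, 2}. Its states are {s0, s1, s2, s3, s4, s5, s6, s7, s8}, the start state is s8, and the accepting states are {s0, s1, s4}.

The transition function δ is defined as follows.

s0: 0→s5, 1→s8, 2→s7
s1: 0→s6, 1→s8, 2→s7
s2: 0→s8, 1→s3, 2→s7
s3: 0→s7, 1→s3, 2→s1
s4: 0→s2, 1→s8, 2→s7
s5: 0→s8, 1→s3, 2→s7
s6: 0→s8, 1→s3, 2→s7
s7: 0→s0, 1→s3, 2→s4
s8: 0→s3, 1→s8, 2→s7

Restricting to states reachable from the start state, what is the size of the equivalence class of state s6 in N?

Start with accepting vs non-accepting: {s0,s1,s4} | {s2,s3,s5,s6,s7,s8}.
On input 0, block {s2,s3,s5,s6,s7,s8} splits into {s2,s3,s5,s6,s8} and {s7}.
On input 0, block {s2,s3,s5,s6,s8} splits into {s2,s5,s6,s8} and {s3}.
Split {s2,s5,s6,s8} by δ(·,0) → {s2,s5,s6} and {s8}.
Stable partition: {s0,s1,s4} | {s2,s5,s6} | {s7} | {s3} | {s8} — 5 equivalence classes.
The equivalence class containing s6 is {s2,s5,s6}, of size 3.

3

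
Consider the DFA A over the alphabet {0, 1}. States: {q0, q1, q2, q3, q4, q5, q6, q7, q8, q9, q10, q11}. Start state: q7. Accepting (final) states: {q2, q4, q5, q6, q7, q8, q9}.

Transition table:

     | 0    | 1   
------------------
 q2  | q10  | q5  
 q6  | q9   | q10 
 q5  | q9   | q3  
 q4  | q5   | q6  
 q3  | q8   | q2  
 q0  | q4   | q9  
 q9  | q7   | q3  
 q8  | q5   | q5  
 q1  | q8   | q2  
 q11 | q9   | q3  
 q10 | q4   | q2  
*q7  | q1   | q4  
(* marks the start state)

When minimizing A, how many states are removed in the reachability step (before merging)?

BFS from q7 reaches {q1, q2, q3, q4, q5, q6, q7, q8, q9, q10}; the 2 state(s) q0, q11 are never visited.

2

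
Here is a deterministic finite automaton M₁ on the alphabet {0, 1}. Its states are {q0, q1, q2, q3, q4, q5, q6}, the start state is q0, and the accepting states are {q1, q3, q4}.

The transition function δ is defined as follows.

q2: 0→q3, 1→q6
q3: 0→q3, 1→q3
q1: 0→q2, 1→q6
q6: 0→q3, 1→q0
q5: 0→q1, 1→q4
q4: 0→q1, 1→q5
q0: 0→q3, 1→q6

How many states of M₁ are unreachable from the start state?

Starting at q0 and following transitions, the reachable set is {q0, q3, q6}. That leaves q1, q2, q4, q5 unreachable — 4 in total.

4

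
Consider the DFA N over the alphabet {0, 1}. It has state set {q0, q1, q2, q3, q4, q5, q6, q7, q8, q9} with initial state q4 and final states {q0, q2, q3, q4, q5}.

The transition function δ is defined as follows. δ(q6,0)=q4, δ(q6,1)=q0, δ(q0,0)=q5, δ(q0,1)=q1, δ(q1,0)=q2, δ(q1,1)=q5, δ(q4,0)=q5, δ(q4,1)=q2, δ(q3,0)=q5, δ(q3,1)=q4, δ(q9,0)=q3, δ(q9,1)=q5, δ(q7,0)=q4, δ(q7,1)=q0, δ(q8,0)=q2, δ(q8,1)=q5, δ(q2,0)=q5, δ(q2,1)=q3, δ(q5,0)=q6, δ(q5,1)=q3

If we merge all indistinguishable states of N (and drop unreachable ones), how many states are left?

5

States {q7,q8,q9} cannot be reached from the start state, so discard them.
Start with accepting vs non-accepting: {q0,q2,q3,q4,q5} | {q1,q6}.
Refine {q0,q2,q3,q4,q5} on symbol 0: members go to different blocks, giving {q0,q2,q3,q4} and {q5}.
Refine {q0,q2,q3,q4} on symbol 1: members go to different blocks, giving {q2,q3,q4} and {q0}.
On input 1, block {q1,q6} splits into {q1} and {q6}.
The partition is now stable with 5 blocks: {q2,q3,q4} | {q1} | {q5} | {q0} | {q6}.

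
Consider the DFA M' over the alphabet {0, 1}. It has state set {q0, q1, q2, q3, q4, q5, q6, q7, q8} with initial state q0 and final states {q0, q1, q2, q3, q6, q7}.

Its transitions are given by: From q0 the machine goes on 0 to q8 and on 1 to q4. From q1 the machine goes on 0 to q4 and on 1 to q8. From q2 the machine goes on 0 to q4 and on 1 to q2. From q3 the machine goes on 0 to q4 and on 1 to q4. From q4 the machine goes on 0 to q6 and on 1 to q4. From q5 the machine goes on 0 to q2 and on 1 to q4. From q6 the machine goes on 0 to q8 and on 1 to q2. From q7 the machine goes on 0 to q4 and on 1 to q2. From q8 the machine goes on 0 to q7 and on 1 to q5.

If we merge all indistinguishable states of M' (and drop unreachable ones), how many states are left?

3

States {q1,q3} cannot be reached from the start state, so discard them.
Initial partition by acceptance: {q0,q2,q6,q7} | {q4,q5,q8}.
On input 1, block {q0,q2,q6,q7} splits into {q2,q6,q7} and {q0}.
No further refinement is possible. Final partition (3 blocks): {q2,q6,q7} | {q4,q5,q8} | {q0}.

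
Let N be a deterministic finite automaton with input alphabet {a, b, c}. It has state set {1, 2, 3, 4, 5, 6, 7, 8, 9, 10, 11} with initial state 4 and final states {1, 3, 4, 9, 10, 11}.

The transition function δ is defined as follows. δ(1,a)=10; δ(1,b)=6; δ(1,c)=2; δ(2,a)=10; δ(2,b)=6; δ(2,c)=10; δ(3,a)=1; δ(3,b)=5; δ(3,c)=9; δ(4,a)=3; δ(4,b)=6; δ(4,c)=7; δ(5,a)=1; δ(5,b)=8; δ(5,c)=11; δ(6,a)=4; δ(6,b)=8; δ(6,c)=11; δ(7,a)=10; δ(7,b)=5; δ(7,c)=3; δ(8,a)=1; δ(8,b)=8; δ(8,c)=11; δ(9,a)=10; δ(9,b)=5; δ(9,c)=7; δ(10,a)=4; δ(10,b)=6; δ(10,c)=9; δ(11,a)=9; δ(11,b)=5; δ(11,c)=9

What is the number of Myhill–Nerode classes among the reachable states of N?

4

All states are reachable from the start state.
Start with accepting vs non-accepting: {1,3,4,9,10,11} | {2,5,6,7,8}.
Refine {1,3,4,9,10,11} on symbol c: members go to different blocks, giving {1,4,9} and {3,10,11}.
Refine {2,5,6,7,8} on symbol a: members go to different blocks, giving {5,6,8} and {2,7}.
No further refinement is possible. Final partition (4 blocks): {1,4,9} | {5,6,8} | {3,10,11} | {2,7}.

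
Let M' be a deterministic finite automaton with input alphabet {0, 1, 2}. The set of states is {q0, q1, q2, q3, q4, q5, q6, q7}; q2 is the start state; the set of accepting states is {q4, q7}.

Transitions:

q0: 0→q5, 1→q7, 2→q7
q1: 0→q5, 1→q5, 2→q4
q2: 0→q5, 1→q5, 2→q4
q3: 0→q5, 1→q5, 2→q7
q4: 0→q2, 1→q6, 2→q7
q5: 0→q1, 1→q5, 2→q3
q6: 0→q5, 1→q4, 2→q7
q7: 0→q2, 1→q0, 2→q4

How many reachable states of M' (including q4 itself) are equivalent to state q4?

2

Start with accepting vs non-accepting: {q4,q7} | {q0,q1,q2,q3,q5,q6}.
Refine {q0,q1,q2,q3,q5,q6} on symbol 1: members go to different blocks, giving {q1,q2,q3,q5} and {q0,q6}.
On input 2, block {q1,q2,q3,q5} splits into {q1,q2,q3} and {q5}.
Stable partition: {q4,q7} | {q1,q2,q3} | {q0,q6} | {q5} — 4 equivalence classes.
The equivalence class containing q4 is {q4,q7}, of size 2.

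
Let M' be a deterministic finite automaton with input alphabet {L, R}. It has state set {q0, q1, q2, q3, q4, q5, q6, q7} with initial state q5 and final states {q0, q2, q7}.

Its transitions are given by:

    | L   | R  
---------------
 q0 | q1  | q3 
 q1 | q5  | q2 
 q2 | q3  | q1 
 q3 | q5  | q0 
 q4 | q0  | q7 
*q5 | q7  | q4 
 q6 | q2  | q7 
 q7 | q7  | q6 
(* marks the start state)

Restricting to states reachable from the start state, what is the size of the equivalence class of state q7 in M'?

All states are reachable from the start state.
P0 = {q0,q2,q7} | {q1,q3,q4,q5,q6}.
Refine {q0,q2,q7} on symbol L: members go to different blocks, giving {q0,q2} and {q7}.
On input L, block {q1,q3,q4,q5,q6} splits into {q1,q3} and {q4,q6} and {q5}.
The partition is now stable with 5 blocks: {q0,q2} | {q1,q3} | {q7} | {q4,q6} | {q5}.
State q7 belongs to the block {q7}, which has 1 states.

1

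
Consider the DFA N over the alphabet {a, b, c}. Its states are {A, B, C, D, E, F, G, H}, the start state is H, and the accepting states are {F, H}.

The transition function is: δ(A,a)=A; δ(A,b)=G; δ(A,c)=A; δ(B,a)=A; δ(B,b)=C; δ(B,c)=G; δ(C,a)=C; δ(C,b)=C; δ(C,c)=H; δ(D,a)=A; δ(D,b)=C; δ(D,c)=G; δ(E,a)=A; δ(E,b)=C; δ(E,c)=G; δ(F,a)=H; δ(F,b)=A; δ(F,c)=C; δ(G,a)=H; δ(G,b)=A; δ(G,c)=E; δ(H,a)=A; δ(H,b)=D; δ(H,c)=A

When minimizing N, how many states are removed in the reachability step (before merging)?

Starting at H and following transitions, the reachable set is {A, C, D, E, G, H}. That leaves B, F unreachable — 2 in total.

2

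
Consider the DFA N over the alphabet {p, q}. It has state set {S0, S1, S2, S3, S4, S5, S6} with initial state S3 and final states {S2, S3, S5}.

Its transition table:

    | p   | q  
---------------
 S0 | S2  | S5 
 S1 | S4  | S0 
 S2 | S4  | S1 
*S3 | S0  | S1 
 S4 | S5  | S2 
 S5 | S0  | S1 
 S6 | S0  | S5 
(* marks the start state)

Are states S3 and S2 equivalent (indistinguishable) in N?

Yes

First remove the unreachable states {S6}; 6 states remain.
Start with accepting vs non-accepting: {S2,S3,S5} | {S0,S1,S4}.
Refine {S0,S1,S4} on symbol p: members go to different blocks, giving {S0,S4} and {S1}.
Stable partition: {S2,S3,S5} | {S0,S4} | {S1} — 3 equivalence classes.
S3 and S2 lie in the same block of the stable partition, so they are equivalent — no string distinguishes them.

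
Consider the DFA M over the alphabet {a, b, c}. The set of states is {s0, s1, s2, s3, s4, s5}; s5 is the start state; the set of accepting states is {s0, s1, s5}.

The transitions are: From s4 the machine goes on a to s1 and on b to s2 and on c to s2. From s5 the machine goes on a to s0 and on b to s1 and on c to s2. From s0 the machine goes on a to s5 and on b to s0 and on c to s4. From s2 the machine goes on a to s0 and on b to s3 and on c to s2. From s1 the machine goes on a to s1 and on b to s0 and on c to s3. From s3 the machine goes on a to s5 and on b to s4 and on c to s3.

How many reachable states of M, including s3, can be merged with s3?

3

P0 = {s0,s1,s5} | {s2,s3,s4}.
The partition is now stable with 2 blocks: {s0,s1,s5} | {s2,s3,s4}.
State s3 belongs to the block {s2,s3,s4}, which has 3 states.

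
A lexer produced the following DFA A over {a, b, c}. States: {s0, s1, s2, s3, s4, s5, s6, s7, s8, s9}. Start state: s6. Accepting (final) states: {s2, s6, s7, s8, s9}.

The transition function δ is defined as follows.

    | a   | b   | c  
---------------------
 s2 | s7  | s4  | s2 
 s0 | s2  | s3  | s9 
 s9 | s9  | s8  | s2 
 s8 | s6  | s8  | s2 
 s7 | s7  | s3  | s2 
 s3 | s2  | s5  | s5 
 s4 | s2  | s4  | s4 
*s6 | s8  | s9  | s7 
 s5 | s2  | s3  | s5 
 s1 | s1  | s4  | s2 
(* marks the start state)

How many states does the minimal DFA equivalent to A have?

States {s0,s1} cannot be reached from the start state, so discard them.
P0 = {s2,s6,s7,s8,s9} | {s3,s4,s5}.
Refine {s2,s6,s7,s8,s9} on symbol b: members go to different blocks, giving {s6,s8,s9} and {s2,s7}.
No further refinement is possible. Final partition (3 blocks): {s6,s8,s9} | {s3,s4,s5} | {s2,s7}.

3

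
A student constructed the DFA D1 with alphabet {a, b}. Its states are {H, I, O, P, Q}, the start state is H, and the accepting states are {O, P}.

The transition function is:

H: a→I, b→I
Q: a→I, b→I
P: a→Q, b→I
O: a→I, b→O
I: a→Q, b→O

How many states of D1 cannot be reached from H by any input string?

1

No path from H leads to P; the other 4 states are all reachable.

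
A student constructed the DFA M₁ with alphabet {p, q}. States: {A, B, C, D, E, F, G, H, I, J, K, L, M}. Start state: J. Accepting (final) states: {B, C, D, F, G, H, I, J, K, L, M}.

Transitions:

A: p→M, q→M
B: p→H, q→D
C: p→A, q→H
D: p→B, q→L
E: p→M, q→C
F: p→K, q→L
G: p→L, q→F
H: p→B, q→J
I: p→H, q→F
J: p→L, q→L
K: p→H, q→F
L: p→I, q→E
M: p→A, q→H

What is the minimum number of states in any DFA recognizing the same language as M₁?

7

First remove the unreachable states {G}; 12 states remain.
P0 = {B,C,D,F,H,I,J,K,L,M} | {A,E}.
Split {B,C,D,F,H,I,J,K,L,M} by δ(·,p) → {B,D,F,H,I,J,K,L} and {C,M}.
Refine {B,D,F,H,I,J,K,L} on symbol q: members go to different blocks, giving {B,D,F,H,I,J,K} and {L}.
On input p, block {B,D,F,H,I,J,K} splits into {B,D,F,H,I,K} and {J}.
On input q, block {B,D,F,H,I,K} splits into {B,I,K} and {D,F} and {H}.
Stable partition: {B,I,K} | {A,E} | {C,M} | {L} | {J} | {D,F} | {H} — 7 equivalence classes.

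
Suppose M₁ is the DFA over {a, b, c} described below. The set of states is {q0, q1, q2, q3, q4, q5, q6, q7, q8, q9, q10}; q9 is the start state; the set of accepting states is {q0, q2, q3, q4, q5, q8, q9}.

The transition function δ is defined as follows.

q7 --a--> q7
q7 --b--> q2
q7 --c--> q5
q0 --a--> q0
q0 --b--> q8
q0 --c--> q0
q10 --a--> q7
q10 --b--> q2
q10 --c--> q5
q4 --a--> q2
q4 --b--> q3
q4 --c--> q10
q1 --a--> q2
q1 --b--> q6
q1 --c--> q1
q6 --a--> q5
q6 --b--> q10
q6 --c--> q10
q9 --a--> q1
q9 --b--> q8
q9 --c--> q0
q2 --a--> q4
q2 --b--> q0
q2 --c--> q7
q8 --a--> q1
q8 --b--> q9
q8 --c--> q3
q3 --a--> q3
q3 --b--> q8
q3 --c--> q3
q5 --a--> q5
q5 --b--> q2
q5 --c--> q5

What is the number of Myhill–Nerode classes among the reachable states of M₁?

7

P0 = {q0,q2,q3,q4,q5,q8,q9} | {q1,q6,q7,q10}.
Split {q0,q2,q3,q4,q5,q8,q9} by δ(·,a) → {q0,q2,q3,q4,q5} and {q8,q9}.
Split {q0,q2,q3,q4,q5} by δ(·,b) → {q2,q4,q5} and {q0,q3}.
Split {q2,q4,q5} by δ(·,b) → {q2,q4} and {q5}.
Refine {q1,q6,q7,q10} on symbol a: members go to different blocks, giving {q7,q10} and {q1} and {q6}.
No further refinement is possible. Final partition (7 blocks): {q2,q4} | {q7,q10} | {q8,q9} | {q0,q3} | {q5} | {q1} | {q6}.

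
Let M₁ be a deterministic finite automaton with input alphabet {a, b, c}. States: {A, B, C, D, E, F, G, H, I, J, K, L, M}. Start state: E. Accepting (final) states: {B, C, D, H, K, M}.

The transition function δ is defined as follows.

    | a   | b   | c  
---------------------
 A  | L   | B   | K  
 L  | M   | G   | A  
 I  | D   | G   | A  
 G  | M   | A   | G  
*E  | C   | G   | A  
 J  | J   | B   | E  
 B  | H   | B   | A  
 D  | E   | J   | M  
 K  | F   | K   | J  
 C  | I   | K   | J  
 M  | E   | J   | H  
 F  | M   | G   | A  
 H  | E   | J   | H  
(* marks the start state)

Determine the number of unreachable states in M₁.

0

A breadth-first search from the start state visits every state.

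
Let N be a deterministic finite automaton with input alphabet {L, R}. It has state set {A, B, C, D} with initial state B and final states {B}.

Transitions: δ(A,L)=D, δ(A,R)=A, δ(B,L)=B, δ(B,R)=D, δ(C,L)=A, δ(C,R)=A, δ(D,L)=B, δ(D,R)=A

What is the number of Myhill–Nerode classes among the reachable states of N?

3

Reachable states from the start: {A,B,D}. Unreachable: {C} — drop them.
Start with accepting vs non-accepting: {B} | {A,D}.
Split {A,D} by δ(·,L) → {A} and {D}.
The partition is now stable with 3 blocks: {B} | {A} | {D}.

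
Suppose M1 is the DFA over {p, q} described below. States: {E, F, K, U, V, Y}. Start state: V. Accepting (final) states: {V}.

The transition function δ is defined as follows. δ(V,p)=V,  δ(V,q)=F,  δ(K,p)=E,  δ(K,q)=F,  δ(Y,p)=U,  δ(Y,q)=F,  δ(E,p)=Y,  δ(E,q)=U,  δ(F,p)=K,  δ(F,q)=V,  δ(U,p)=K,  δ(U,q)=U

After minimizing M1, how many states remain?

Every state is reachable, so we keep all 6.
P0 = {V} | {E,F,K,U,Y}.
Refine {E,F,K,U,Y} on symbol q: members go to different blocks, giving {E,K,U,Y} and {F}.
Split {E,K,U,Y} by δ(·,q) → {K,Y} and {E,U}.
Stable partition: {V} | {K,Y} | {F} | {E,U} — 4 equivalence classes.

4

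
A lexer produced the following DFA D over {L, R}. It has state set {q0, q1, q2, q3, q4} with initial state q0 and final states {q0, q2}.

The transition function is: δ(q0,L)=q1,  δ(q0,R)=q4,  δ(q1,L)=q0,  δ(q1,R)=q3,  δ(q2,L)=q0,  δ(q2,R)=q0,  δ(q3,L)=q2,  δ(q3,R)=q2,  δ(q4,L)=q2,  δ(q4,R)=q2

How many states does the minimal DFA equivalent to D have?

4

Start with accepting vs non-accepting: {q0,q2} | {q1,q3,q4}.
Refine {q0,q2} on symbol L: members go to different blocks, giving {q0} and {q2}.
Split {q1,q3,q4} by δ(·,L) → {q3,q4} and {q1}.
Stable partition: {q0} | {q3,q4} | {q2} | {q1} — 4 equivalence classes.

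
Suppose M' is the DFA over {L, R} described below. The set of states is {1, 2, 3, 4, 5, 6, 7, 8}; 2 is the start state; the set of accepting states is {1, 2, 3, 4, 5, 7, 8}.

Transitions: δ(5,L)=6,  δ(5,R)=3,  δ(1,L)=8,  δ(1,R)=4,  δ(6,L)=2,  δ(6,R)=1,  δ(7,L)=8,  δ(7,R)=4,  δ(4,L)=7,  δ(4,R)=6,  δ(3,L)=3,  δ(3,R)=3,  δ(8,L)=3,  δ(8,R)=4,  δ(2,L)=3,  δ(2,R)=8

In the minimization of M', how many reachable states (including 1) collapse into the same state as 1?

2

States {5} cannot be reached from the start state, so discard them.
P0 = {1,2,3,4,7,8} | {6}.
Refine {1,2,3,4,7,8} on symbol R: members go to different blocks, giving {1,2,3,7,8} and {4}.
Refine {1,2,3,7,8} on symbol R: members go to different blocks, giving {1,7,8} and {2,3}.
Refine {1,7,8} on symbol L: members go to different blocks, giving {1,7} and {8}.
On input R, block {2,3} splits into {2} and {3}.
Stable partition: {1,7} | {6} | {4} | {2} | {8} | {3} — 6 equivalence classes.
State 1 belongs to the block {1,7}, which has 2 states.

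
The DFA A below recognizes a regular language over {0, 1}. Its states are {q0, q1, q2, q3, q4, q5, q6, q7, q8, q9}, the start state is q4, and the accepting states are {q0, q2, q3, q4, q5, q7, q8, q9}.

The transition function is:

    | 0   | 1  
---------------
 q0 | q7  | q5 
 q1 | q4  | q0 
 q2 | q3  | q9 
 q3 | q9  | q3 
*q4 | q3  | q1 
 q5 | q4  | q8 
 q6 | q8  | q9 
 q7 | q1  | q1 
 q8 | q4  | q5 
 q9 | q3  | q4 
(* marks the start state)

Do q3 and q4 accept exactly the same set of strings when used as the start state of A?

No

Reachable states from the start: {q0,q1,q3,q4,q5,q7,q8,q9}. Unreachable: {q2,q6} — drop them.
Start with accepting vs non-accepting: {q0,q3,q4,q5,q7,q8,q9} | {q1}.
Refine {q0,q3,q4,q5,q7,q8,q9} on symbol 0: members go to different blocks, giving {q0,q3,q4,q5,q8,q9} and {q7}.
On input 0, block {q0,q3,q4,q5,q8,q9} splits into {q3,q4,q5,q8,q9} and {q0}.
Refine {q3,q4,q5,q8,q9} on symbol 1: members go to different blocks, giving {q3,q5,q8,q9} and {q4}.
Refine {q3,q5,q8,q9} on symbol 0: members go to different blocks, giving {q3,q9} and {q5,q8}.
Refine {q3,q9} on symbol 1: members go to different blocks, giving {q3} and {q9}.
Stable partition: {q3} | {q1} | {q7} | {q0} | {q4} | {q5,q8} | {q9} — 7 equivalence classes.
q3 and q4 end up in different blocks, so they are distinguishable. For instance, the string '1' is accepted from only q3.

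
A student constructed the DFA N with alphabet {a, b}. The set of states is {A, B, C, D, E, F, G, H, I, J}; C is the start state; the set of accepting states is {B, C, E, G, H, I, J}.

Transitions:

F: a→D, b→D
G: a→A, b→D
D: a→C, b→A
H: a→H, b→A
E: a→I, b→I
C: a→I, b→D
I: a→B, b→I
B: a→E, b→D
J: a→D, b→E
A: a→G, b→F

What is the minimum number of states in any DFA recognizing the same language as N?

8

First remove the unreachable states {H,J}; 8 states remain.
Initial partition by acceptance: {B,C,E,G,I} | {A,D,F}.
Split {B,C,E,G,I} by δ(·,a) → {B,C,E,I} and {G}.
On input b, block {B,C,E,I} splits into {B,C} and {E,I}.
On input a, block {A,D,F} splits into {A} and {D} and {F}.
On input a, block {E,I} splits into {E} and {I}.
On input a, block {B,C} splits into {B} and {C}.
No further refinement is possible. Final partition (8 blocks): {B} | {A} | {G} | {E} | {D} | {F} | {I} | {C}.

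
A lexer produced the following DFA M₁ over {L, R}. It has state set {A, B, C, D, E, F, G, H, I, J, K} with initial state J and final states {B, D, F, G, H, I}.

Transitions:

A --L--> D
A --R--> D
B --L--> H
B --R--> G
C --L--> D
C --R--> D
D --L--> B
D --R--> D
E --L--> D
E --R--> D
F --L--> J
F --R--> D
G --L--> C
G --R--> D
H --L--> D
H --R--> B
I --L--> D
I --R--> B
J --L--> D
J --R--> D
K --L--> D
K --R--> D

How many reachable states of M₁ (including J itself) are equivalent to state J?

Reachable states from the start: {B,C,D,G,H,J}. Unreachable: {A,E,F,I,K} — drop them.
Start with accepting vs non-accepting: {B,D,G,H} | {C,J}.
On input L, block {B,D,G,H} splits into {B,D,H} and {G}.
Split {B,D,H} by δ(·,R) → {D,H} and {B}.
Split {D,H} by δ(·,L) → {D} and {H}.
No further refinement is possible. Final partition (5 blocks): {D} | {C,J} | {G} | {B} | {H}.
State J belongs to the block {C,J}, which has 2 states.

2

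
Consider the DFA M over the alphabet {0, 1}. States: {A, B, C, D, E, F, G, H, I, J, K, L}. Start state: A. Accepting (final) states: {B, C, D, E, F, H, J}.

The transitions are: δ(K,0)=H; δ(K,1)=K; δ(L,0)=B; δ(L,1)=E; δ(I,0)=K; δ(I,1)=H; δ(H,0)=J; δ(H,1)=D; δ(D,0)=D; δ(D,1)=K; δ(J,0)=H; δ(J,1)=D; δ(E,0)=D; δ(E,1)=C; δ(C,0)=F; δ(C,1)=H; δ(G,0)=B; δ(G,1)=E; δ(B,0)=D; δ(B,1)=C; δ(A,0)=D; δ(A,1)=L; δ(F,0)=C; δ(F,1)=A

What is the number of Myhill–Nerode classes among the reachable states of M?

First remove the unreachable states {G,I}; 10 states remain.
Initial partition by acceptance: {B,C,D,E,F,H,J} | {A,K,L}.
On input 1, block {B,C,D,E,F,H,J} splits into {B,C,E,H,J} and {D,F}.
Split {B,C,E,H,J} by δ(·,0) → {B,C,E} and {H,J}.
Split {B,C,E} by δ(·,1) → {B,E} and {C}.
Split {A,K,L} by δ(·,0) → {A} and {K} and {L}.
Split {D,F} by δ(·,0) → {D} and {F}.
The partition is now stable with 8 blocks: {B,E} | {A} | {D} | {H,J} | {C} | {K} | {L} | {F}.

8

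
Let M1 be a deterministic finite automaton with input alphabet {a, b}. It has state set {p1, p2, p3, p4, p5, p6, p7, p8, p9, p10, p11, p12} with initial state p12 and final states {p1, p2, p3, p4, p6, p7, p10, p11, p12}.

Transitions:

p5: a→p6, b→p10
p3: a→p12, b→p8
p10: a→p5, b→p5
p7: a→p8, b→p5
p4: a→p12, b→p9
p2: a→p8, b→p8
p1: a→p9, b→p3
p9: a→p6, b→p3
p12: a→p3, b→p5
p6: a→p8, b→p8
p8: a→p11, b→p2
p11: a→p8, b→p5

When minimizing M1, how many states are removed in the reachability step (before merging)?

4

Starting at p12 and following transitions, the reachable set is {p2, p3, p5, p6, p8, p10, p11, p12}. That leaves p1, p4, p7, p9 unreachable — 4 in total.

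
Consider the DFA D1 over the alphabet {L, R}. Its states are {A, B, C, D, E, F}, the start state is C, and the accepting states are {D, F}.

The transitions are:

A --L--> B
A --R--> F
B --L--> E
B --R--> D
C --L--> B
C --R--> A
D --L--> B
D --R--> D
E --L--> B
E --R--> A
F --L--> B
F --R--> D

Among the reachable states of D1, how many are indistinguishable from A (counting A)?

1

All states are reachable from the start state.
Start with accepting vs non-accepting: {D,F} | {A,B,C,E}.
On input R, block {A,B,C,E} splits into {A,B} and {C,E}.
On input L, block {A,B} splits into {A} and {B}.
Stable partition: {D,F} | {A} | {C,E} | {B} — 4 equivalence classes.
State A belongs to the block {A}, which has 1 states.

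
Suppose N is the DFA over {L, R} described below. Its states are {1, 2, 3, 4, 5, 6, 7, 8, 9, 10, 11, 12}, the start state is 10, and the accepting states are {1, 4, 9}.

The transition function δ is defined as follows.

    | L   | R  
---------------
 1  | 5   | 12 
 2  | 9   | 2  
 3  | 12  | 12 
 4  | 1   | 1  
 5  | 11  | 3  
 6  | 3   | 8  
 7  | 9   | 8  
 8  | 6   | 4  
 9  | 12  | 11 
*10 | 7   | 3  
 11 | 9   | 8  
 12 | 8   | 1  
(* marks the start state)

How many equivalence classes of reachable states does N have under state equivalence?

9

States {2} cannot be reached from the start state, so discard them.
Initial partition by acceptance: {1,4,9} | {3,5,6,7,8,10,11,12}.
On input L, block {1,4,9} splits into {1,9} and {4}.
Split {3,5,6,7,8,10,11,12} by δ(·,L) → {3,5,6,8,10,12} and {7,11}.
Split {1,9} by δ(·,R) → {1} and {9}.
Split {3,5,6,8,10,12} by δ(·,L) → {3,6,8,12} and {5,10}.
On input R, block {3,6,8,12} splits into {3,6} and {8} and {12}.
Split {3,6} by δ(·,L) → {3} and {6}.
Stable partition: {1} | {3} | {4} | {7,11} | {9} | {5,10} | {8} | {12} | {6} — 9 equivalence classes.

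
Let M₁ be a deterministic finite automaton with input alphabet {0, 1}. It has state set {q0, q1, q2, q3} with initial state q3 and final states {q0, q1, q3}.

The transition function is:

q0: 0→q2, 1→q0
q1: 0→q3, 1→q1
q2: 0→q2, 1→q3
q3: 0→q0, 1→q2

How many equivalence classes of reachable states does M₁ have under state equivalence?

First remove the unreachable states {q1}; 3 states remain.
Initial partition by acceptance: {q0,q3} | {q2}.
On input 0, block {q0,q3} splits into {q0} and {q3}.
The partition is now stable with 3 blocks: {q0} | {q2} | {q3}.

3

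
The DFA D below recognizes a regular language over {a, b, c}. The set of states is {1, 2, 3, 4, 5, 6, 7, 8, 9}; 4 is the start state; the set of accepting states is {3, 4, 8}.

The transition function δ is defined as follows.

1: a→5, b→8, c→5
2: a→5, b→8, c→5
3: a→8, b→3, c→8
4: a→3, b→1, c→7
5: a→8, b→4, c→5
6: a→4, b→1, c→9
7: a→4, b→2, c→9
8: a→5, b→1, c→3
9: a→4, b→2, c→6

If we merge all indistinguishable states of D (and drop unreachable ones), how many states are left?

P0 = {3,4,8} | {1,2,5,6,7,9}.
Refine {3,4,8} on symbol a: members go to different blocks, giving {3,4} and {8}.
Split {3,4} by δ(·,a) → {3} and {4}.
On input a, block {1,2,5,6,7,9} splits into {6,7,9} and {1,2} and {5}.
No further refinement is possible. Final partition (6 blocks): {3} | {6,7,9} | {8} | {4} | {1,2} | {5}.

6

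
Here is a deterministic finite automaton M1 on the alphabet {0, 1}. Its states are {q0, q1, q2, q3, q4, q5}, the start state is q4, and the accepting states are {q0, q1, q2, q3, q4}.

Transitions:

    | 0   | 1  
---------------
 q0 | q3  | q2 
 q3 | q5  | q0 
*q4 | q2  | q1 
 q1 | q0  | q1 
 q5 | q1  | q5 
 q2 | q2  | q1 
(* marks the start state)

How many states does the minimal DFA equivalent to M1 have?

5

Every state is reachable, so we keep all 6.
P0 = {q0,q1,q2,q3,q4} | {q5}.
Refine {q0,q1,q2,q3,q4} on symbol 0: members go to different blocks, giving {q0,q1,q2,q4} and {q3}.
Refine {q0,q1,q2,q4} on symbol 0: members go to different blocks, giving {q1,q2,q4} and {q0}.
Split {q1,q2,q4} by δ(·,0) → {q2,q4} and {q1}.
Stable partition: {q2,q4} | {q5} | {q3} | {q0} | {q1} — 5 equivalence classes.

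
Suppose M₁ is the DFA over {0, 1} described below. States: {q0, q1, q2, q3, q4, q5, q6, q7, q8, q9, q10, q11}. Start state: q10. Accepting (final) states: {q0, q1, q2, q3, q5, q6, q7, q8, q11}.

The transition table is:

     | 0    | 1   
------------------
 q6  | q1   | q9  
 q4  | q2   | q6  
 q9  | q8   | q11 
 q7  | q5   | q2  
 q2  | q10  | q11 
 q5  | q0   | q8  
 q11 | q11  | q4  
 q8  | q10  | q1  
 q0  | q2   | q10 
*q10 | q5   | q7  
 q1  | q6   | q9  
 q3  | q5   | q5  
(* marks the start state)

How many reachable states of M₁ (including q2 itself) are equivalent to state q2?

2

Reachable states from the start: {q0,q1,q2,q4,q5,q6,q7,q8,q9,q10,q11}. Unreachable: {q3} — drop them.
Initial partition by acceptance: {q0,q1,q2,q5,q6,q7,q8,q11} | {q4,q9,q10}.
On input 0, block {q0,q1,q2,q5,q6,q7,q8,q11} splits into {q0,q1,q5,q6,q7,q11} and {q2,q8}.
Refine {q0,q1,q5,q6,q7,q11} on symbol 0: members go to different blocks, giving {q1,q5,q6,q7,q11} and {q0}.
On input 0, block {q1,q5,q6,q7,q11} splits into {q1,q6,q7,q11} and {q5}.
On input 0, block {q1,q6,q7,q11} splits into {q1,q6,q11} and {q7}.
Refine {q4,q9,q10} on symbol 0: members go to different blocks, giving {q4,q9} and {q10}.
No further refinement is possible. Final partition (7 blocks): {q1,q6,q11} | {q4,q9} | {q2,q8} | {q0} | {q5} | {q7} | {q10}.
State q2 belongs to the block {q2,q8}, which has 2 states.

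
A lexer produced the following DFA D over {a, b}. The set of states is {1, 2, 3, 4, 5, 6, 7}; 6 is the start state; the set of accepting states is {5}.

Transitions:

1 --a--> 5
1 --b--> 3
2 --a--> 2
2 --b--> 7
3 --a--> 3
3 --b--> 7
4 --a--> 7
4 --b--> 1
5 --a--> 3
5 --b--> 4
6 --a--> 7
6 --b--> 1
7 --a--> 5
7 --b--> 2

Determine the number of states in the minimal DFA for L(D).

4

P0 = {5} | {1,2,3,4,6,7}.
Split {1,2,3,4,6,7} by δ(·,a) → {2,3,4,6} and {1,7}.
Split {2,3,4,6} by δ(·,a) → {2,3} and {4,6}.
No further refinement is possible. Final partition (4 blocks): {5} | {2,3} | {1,7} | {4,6}.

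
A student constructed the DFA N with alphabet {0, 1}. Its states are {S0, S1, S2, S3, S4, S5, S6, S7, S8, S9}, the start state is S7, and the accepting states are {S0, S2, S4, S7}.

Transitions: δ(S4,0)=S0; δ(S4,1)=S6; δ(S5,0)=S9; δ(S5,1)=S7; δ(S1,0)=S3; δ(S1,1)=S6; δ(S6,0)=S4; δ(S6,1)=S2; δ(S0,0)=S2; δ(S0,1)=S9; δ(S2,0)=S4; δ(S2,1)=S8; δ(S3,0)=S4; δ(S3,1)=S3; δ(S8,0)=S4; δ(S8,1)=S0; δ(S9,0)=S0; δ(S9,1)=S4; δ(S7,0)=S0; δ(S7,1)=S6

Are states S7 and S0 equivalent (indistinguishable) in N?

Reachable states from the start: {S0,S2,S4,S6,S7,S8,S9}. Unreachable: {S1,S3,S5} — drop them.
Initial partition by acceptance: {S0,S2,S4,S7} | {S6,S8,S9}.
No further refinement is possible. Final partition (2 blocks): {S0,S2,S4,S7} | {S6,S8,S9}.
S7 and S0 lie in the same block of the stable partition, so they are equivalent — no string distinguishes them.

Yes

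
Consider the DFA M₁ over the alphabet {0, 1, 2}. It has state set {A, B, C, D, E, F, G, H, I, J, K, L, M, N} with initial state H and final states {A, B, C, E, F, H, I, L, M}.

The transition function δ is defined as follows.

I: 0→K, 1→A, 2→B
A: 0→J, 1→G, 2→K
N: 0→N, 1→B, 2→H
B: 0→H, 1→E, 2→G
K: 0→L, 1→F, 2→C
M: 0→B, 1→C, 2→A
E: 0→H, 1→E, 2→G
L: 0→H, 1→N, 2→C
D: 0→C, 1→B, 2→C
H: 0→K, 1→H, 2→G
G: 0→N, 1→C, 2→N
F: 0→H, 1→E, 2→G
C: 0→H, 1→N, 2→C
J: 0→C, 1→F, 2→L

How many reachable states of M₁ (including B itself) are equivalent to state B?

3

States {A,D,I,J,M} cannot be reached from the start state, so discard them.
P0 = {B,C,E,F,H,L} | {G,K,N}.
Refine {B,C,E,F,H,L} on symbol 0: members go to different blocks, giving {B,C,E,F,L} and {H}.
Split {B,C,E,F,L} by δ(·,1) → {B,E,F} and {C,L}.
Split {G,K,N} by δ(·,0) → {G,N} and {K}.
Split {G,N} by δ(·,1) → {G} and {N}.
Stable partition: {B,E,F} | {G} | {H} | {C,L} | {K} | {N} — 6 equivalence classes.
State B belongs to the block {B,E,F}, which has 3 states.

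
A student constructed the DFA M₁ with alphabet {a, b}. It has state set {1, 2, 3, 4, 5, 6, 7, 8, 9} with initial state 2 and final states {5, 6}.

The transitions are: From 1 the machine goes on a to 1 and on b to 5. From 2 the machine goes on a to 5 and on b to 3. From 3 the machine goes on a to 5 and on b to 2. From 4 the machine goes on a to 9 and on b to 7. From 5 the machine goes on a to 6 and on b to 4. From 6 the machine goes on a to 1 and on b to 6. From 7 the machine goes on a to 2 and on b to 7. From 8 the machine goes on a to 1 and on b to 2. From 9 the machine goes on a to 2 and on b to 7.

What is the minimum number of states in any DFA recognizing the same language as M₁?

States {8} cannot be reached from the start state, so discard them.
Initial partition by acceptance: {5,6} | {1,2,3,4,7,9}.
Refine {5,6} on symbol a: members go to different blocks, giving {5} and {6}.
Split {1,2,3,4,7,9} by δ(·,a) → {1,4,7,9} and {2,3}.
Split {1,4,7,9} by δ(·,a) → {1,4} and {7,9}.
Refine {1,4} on symbol a: members go to different blocks, giving {1} and {4}.
The partition is now stable with 6 blocks: {5} | {1} | {6} | {2,3} | {7,9} | {4}.

6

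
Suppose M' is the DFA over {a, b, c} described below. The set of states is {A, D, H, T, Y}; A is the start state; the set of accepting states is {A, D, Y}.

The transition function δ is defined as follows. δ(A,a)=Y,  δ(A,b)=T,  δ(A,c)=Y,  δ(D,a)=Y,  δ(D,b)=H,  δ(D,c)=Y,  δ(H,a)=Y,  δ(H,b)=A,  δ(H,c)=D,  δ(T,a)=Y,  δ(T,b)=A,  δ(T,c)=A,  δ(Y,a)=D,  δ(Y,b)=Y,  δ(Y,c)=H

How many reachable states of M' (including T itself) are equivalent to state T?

2

Every state is reachable, so we keep all 5.
Initial partition by acceptance: {A,D,Y} | {H,T}.
On input b, block {A,D,Y} splits into {A,D} and {Y}.
Stable partition: {A,D} | {H,T} | {Y} — 3 equivalence classes.
The equivalence class containing T is {H,T}, of size 2.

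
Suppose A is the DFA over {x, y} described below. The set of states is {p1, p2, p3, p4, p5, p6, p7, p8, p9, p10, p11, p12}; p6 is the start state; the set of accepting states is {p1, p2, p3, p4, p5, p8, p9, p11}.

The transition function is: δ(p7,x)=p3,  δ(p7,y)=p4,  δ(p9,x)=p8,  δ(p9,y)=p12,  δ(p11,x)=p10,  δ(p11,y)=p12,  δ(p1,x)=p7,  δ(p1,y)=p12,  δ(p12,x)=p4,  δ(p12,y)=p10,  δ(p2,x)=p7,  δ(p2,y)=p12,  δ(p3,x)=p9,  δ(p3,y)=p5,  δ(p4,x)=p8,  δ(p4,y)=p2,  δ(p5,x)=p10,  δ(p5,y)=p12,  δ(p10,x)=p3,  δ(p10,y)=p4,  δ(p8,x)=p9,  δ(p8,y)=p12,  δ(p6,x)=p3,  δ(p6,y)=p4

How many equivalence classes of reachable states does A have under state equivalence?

5

First remove the unreachable states {p1,p11}; 10 states remain.
P0 = {p2,p3,p4,p5,p8,p9} | {p6,p7,p10,p12}.
Refine {p2,p3,p4,p5,p8,p9} on symbol x: members go to different blocks, giving {p3,p4,p8,p9} and {p2,p5}.
Refine {p3,p4,p8,p9} on symbol y: members go to different blocks, giving {p3,p4} and {p8,p9}.
On input y, block {p6,p7,p10,p12} splits into {p6,p7,p10} and {p12}.
Stable partition: {p3,p4} | {p6,p7,p10} | {p2,p5} | {p8,p9} | {p12} — 5 equivalence classes.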